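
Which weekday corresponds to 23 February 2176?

Friday

Doomsday rule: the anchor day for the 2100s is Sunday. For year 76: 76÷12 = 6 r 4, and 4÷4 = 1, so 6+4+1 = 11.
Sunday + 11 ≡ Thursday — that's 2176's doomsday.
In February the doomsday date is Feb 29 (2176 is a leap year (divisible by 4)).
Feb 23 is 6 days before Feb 29; 6 mod 7 = 6, so Thursday − 6 = Friday.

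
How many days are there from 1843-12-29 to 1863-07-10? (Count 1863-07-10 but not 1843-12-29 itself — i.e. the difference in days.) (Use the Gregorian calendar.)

7133

Dec 29, 1843 → Dec 29, 1844: 366 days (Feb 29, 1844 is in that span).
Dec 29, 1844 → Dec 29, 1845: 365 days.
Dec 29, 1845 → Dec 29, 1846: 365 days.
Dec 29, 1846 → Dec 29, 1847: 365 days.
Dec 29, 1847 → Dec 29, 1848: 366 days (Feb 29, 1848 is in that span).
Dec 29, 1848 → Dec 29, 1849: 365 days.
Dec 29, 1849 → Dec 29, 1850: 365 days.
Dec 29, 1850 → Dec 29, 1851: 365 days.
Dec 29, 1851 → Dec 29, 1852: 366 days (Feb 29, 1852 is in that span).
Dec 29, 1852 → Dec 29, 1853: 365 days.
Dec 29, 1853 → Dec 29, 1854: 365 days.
Dec 29, 1854 → Dec 29, 1855: 365 days.
Dec 29, 1855 → Dec 29, 1856: 366 days (Feb 29, 1856 is in that span).
Dec 29, 1856 → Dec 29, 1857: 365 days.
Dec 29, 1857 → Dec 29, 1858: 365 days.
Dec 29, 1858 → Dec 29, 1859: 365 days.
Dec 29, 1859 → Dec 29, 1860: 366 days (Feb 29, 1860 is in that span).
Dec 29, 1860 → Dec 29, 1861: 365 days.
Dec 29, 1861 → Dec 29, 1862: 365 days.
Dec 29, 1862 → Jan 29, 1863: 31 days (December has 31).
Jan 29, 1863 → Feb 28, 1863: 30 days (January has 31).
Feb 28, 1863 → Mar 28, 1863: 28 days (February has 28).
Mar 28, 1863 → Apr 28, 1863: 31 days (March has 31).
Apr 28, 1863 → May 28, 1863: 30 days (April has 30).
May 28, 1863 → Jun 28, 1863: 31 days (May has 31).
Jun 28, 1863 → Jul 10, 1863: 12 days.
Total: 7133 days.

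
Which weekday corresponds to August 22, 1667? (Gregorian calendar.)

Doomsday rule: the anchor day for the 1600s is Tuesday. For year 67: 67÷12 = 5 r 7, and 7÷4 = 1, so 5+7+1 = 13.
Tuesday + 13 ≡ Monday — that's 1667's doomsday.
In August the doomsday date is Aug 8.
Aug 22 is 14 days after Aug 8; 14 mod 7 = 0, so Monday + 0 = Monday.

Monday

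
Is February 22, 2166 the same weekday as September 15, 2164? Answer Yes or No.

From Sep 15, 2164 to Feb 22, 2166 is 525 days.
525 mod 7 = 0, so they are the same weekday.
(Sep 15, 2164 is a Saturday; Feb 22, 2166 is a Saturday.)

Yes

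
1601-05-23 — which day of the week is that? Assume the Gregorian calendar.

Wednesday

Doomsday rule: the anchor day for the 1600s is Tuesday. For year 01: 1÷12 = 0 r 1, and 1÷4 = 0, so 0+1+0 = 1.
Tuesday + 1 ≡ Wednesday — that's 1601's doomsday.
In May the doomsday date is May 9.
May 23 is 14 days after May 9; 14 mod 7 = 0, so Wednesday + 0 = Wednesday.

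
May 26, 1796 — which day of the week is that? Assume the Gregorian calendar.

Thursday

Doomsday rule: the anchor day for the 1700s is Sunday. For year 96: 96÷12 = 8 r 0, and 0÷4 = 0, so 8+0+0 = 8.
Sunday + 8 ≡ Monday — that's 1796's doomsday.
In May the doomsday date is May 9.
May 26 is 17 days after May 9; 17 mod 7 = 3, so Monday + 3 = Thursday.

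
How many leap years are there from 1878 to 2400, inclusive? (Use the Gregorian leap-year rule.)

127

Multiples of 4 in [1878,2400]: 131.
Of those, multiples of 100: 6 (not leap unless ÷400).
Multiples of 400: 2.
Leap years = 131 − 6 + 2 = 127.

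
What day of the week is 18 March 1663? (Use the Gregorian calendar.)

Doomsday rule: the anchor day for the 1600s is Tuesday. For year 63: 63÷12 = 5 r 3, and 3÷4 = 0, so 5+3+0 = 8.
Tuesday + 8 ≡ Wednesday — that's 1663's doomsday.
In March the doomsday date is Mar 14.
Mar 18 is 4 days after Mar 14; 4 mod 7 = 4, so Wednesday + 4 = Sunday.

Sunday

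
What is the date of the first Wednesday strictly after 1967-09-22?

Sep 22, 1967 is a Friday.
From Friday to the next Wednesday is 5 days.
Sep 22, 1967 + 5 = Sep 27, 1967.

September 27, 1967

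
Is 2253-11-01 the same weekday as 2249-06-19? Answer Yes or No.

From Jun 19, 2249 to Nov 1, 2253 is 1596 days.
1596 mod 7 = 0, so they are the same weekday.
(Jun 19, 2249 is a Tuesday; Nov 1, 2253 is a Tuesday.)

Yes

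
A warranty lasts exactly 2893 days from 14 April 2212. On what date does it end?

+365 (one year) → Apr 14, 2213 (2528 left).
+365 (one year) → Apr 14, 2214 (2163 left).
+365 (one year) → Apr 14, 2215 (1798 left).
+366 (one year; includes Feb 29, 2216) → Apr 14, 2216 (1432 left).
+365 (one year) → Apr 14, 2217 (1067 left).
+365 (one year) → Apr 14, 2218 (702 left).
+365 (one year) → Apr 14, 2219 (337 left).
Apr has 30 days: +17 → May 1, 2219 (320 left).
May has 31 days: +31 → Jun 1, 2219 (289 left).
Jun has 30 days: +30 → Jul 1, 2219 (259 left).
Jul has 31 days: +31 → Aug 1, 2219 (228 left).
Aug has 31 days: +31 → Sep 1, 2219 (197 left).
Sep has 30 days: +30 → Oct 1, 2219 (167 left).
Oct has 31 days: +31 → Nov 1, 2219 (136 left).
Nov has 30 days: +30 → Dec 1, 2219 (106 left).
Dec has 31 days: +31 → Jan 1, 2220 (75 left).
Jan has 31 days: +31 → Feb 1, 2220 (44 left).
Feb has 29 days: +29 → Mar 1, 2220 (15 left).
+15 → Mar 16, 2220.

March 16, 2220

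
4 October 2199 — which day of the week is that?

Friday

Doomsday rule: the anchor day for the 2100s is Sunday. For year 99: 99÷12 = 8 r 3, and 3÷4 = 0, so 8+3+0 = 11.
Sunday + 11 ≡ Thursday — that's 2199's doomsday.
In October the doomsday date is Oct 10.
Oct 4 is 6 days before Oct 10; 6 mod 7 = 6, so Thursday − 6 = Friday.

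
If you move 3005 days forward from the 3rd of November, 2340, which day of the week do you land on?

Tuesday

Nov 3, 2340 is a Sunday.
3005 mod 7 = 2, so 3005 days after a Sunday is Sunday + 2 = Tuesday.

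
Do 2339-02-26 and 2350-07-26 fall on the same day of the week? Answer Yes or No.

From Feb 26, 2339 to Jul 26, 2350 is 4168 days.
4168 mod 7 = 3, so they are different weekdays.
(Feb 26, 2339 is a Sunday; Jul 26, 2350 is a Wednesday.)

No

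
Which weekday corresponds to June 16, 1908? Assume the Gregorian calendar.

Tuesday

Doomsday rule: the anchor day for the 1900s is Wednesday. For year 08: 8÷12 = 0 r 8, and 8÷4 = 2, so 0+8+2 = 10.
Wednesday + 10 ≡ Saturday — that's 1908's doomsday.
In June the doomsday date is Jun 6.
Jun 16 is 10 days after Jun 6; 10 mod 7 = 3, so Saturday + 3 = Tuesday.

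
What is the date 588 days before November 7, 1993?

−365 (one year) → Nov 7, 1992 (223 left).
−7 → Oct 31, 1992 (end of Oct, 31 days; 216 left).
−31 → Sep 30, 1992 (end of Sep, 30 days; 185 left).
−30 → Aug 31, 1992 (end of Aug, 31 days; 155 left).
−31 → Jul 31, 1992 (end of Jul, 31 days; 124 left).
−31 → Jun 30, 1992 (end of Jun, 30 days; 93 left).
−30 → May 31, 1992 (end of May, 31 days; 63 left).
−31 → Apr 30, 1992 (end of Apr, 30 days; 32 left).
−30 → Mar 31, 1992 (end of Mar, 31 days; 2 left).
−2 → Mar 29, 1992.

March 29, 1992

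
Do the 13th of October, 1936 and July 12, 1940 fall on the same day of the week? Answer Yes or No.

From Oct 13, 1936 to Jul 12, 1940 is 1368 days.
1368 mod 7 = 3, so they are different weekdays.
(Oct 13, 1936 is a Tuesday; Jul 12, 1940 is a Friday.)

No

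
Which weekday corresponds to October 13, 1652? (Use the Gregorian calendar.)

Doomsday rule: the anchor day for the 1600s is Tuesday. For year 52: 52÷12 = 4 r 4, and 4÷4 = 1, so 4+4+1 = 9.
Tuesday + 9 ≡ Thursday — that's 1652's doomsday.
In October the doomsday date is Oct 10.
Oct 13 is 3 days after Oct 10; 3 mod 7 = 3, so Thursday + 3 = Sunday.

Sunday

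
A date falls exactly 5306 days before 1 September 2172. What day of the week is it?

Tuesday

First find the weekday of Sep 1, 2172. Doomsday rule: the anchor day for the 2100s is Sunday. For year 72: 72÷12 = 6 r 0, and 0÷4 = 0, so 6+0+0 = 6.
Sunday + 6 ≡ Saturday — that's 2172's doomsday.
In September the doomsday date is Sep 5.
Sep 1 is 4 days before Sep 5; 4 mod 7 = 4, so Saturday − 4 = Tuesday.
5306 mod 7 = 0, so 5306 days before a Tuesday is Tuesday − 0 = Tuesday.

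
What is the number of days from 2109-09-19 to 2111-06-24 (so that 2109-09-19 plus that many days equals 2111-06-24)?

643

Sep 19, 2109 → Sep 19, 2110: 365 days.
Sep 19, 2110 → Oct 19, 2110: 30 days (September has 30).
Oct 19, 2110 → Nov 19, 2110: 31 days (October has 31).
Nov 19, 2110 → Dec 19, 2110: 30 days (November has 30).
Dec 19, 2110 → Jan 19, 2111: 31 days (December has 31).
Jan 19, 2111 → Feb 19, 2111: 31 days (January has 31).
Feb 19, 2111 → Mar 19, 2111: 28 days (February has 28).
Mar 19, 2111 → Apr 19, 2111: 31 days (March has 31).
Apr 19, 2111 → May 19, 2111: 30 days (April has 30).
May 19, 2111 → Jun 19, 2111: 31 days (May has 31).
Jun 19, 2111 → Jun 24, 2111: 5 days.
Total: 643 days.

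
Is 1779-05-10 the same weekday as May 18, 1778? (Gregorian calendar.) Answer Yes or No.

Yes

From May 18, 1778 to May 10, 1779 is 357 days.
357 mod 7 = 0, so they are the same weekday.
(May 18, 1778 is a Monday; May 10, 1779 is a Monday.)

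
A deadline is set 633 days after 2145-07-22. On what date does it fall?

+365 (one year) → Jul 22, 2146 (268 left).
Jul has 31 days: +10 → Aug 1, 2146 (258 left).
Aug has 31 days: +31 → Sep 1, 2146 (227 left).
Sep has 30 days: +30 → Oct 1, 2146 (197 left).
Oct has 31 days: +31 → Nov 1, 2146 (166 left).
Nov has 30 days: +30 → Dec 1, 2146 (136 left).
Dec has 31 days: +31 → Jan 1, 2147 (105 left).
Jan has 31 days: +31 → Feb 1, 2147 (74 left).
Feb has 28 days: +28 → Mar 1, 2147 (46 left).
Mar has 31 days: +31 → Apr 1, 2147 (15 left).
+15 → Apr 16, 2147.

April 16, 2147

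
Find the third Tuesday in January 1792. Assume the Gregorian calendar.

January 17, 1792

January 1, 1792 is a Sunday.
The first Tuesday is therefore January 3 (2 days later).
The third Tuesday is 3 + 2×7 = January 17.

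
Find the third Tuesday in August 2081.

August 19, 2081

August 1, 2081 is a Friday.
The first Tuesday is therefore August 5 (4 days later).
The third Tuesday is 5 + 2×7 = August 19.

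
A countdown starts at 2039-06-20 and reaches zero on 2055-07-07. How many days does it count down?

5861

Jun 20, 2039 → Jun 20, 2040: 366 days (Feb 29, 2040 is in that span).
Jun 20, 2040 → Jun 20, 2041: 365 days.
Jun 20, 2041 → Jun 20, 2042: 365 days.
Jun 20, 2042 → Jun 20, 2043: 365 days.
Jun 20, 2043 → Jun 20, 2044: 366 days (Feb 29, 2044 is in that span).
Jun 20, 2044 → Jun 20, 2045: 365 days.
Jun 20, 2045 → Jun 20, 2046: 365 days.
Jun 20, 2046 → Jun 20, 2047: 365 days.
Jun 20, 2047 → Jun 20, 2048: 366 days (Feb 29, 2048 is in that span).
Jun 20, 2048 → Jun 20, 2049: 365 days.
Jun 20, 2049 → Jun 20, 2050: 365 days.
Jun 20, 2050 → Jun 20, 2051: 365 days.
Jun 20, 2051 → Jun 20, 2052: 366 days (Feb 29, 2052 is in that span).
Jun 20, 2052 → Jun 20, 2053: 365 days.
Jun 20, 2053 → Jun 20, 2054: 365 days.
Jun 20, 2054 → Jul 20, 2054: 30 days (June has 30).
Jul 20, 2054 → Aug 20, 2054: 31 days (July has 31).
Aug 20, 2054 → Sep 20, 2054: 31 days (August has 31).
Sep 20, 2054 → Oct 20, 2054: 30 days (September has 30).
Oct 20, 2054 → Nov 20, 2054: 31 days (October has 31).
Nov 20, 2054 → Dec 20, 2054: 30 days (November has 30).
Dec 20, 2054 → Jan 20, 2055: 31 days (December has 31).
Jan 20, 2055 → Feb 20, 2055: 31 days (January has 31).
Feb 20, 2055 → Mar 20, 2055: 28 days (February has 28).
Mar 20, 2055 → Apr 20, 2055: 31 days (March has 31).
Apr 20, 2055 → May 20, 2055: 30 days (April has 30).
May 20, 2055 → Jun 20, 2055: 31 days (May has 31).
Jun 20, 2055 → Jul 7, 2055: 17 days.
Total: 5861 days.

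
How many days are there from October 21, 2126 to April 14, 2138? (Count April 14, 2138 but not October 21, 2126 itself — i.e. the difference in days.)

4193

Oct 21, 2126 → Oct 21, 2127: 365 days.
Oct 21, 2127 → Oct 21, 2128: 366 days (Feb 29, 2128 is in that span).
Oct 21, 2128 → Oct 21, 2129: 365 days.
Oct 21, 2129 → Oct 21, 2130: 365 days.
Oct 21, 2130 → Oct 21, 2131: 365 days.
Oct 21, 2131 → Oct 21, 2132: 366 days (Feb 29, 2132 is in that span).
Oct 21, 2132 → Oct 21, 2133: 365 days.
Oct 21, 2133 → Oct 21, 2134: 365 days.
Oct 21, 2134 → Oct 21, 2135: 365 days.
Oct 21, 2135 → Oct 21, 2136: 366 days (Feb 29, 2136 is in that span).
Oct 21, 2136 → Oct 21, 2137: 365 days.
Oct 21, 2137 → Nov 21, 2137: 31 days (October has 31).
Nov 21, 2137 → Dec 21, 2137: 30 days (November has 30).
Dec 21, 2137 → Jan 21, 2138: 31 days (December has 31).
Jan 21, 2138 → Feb 21, 2138: 31 days (January has 31).
Feb 21, 2138 → Mar 21, 2138: 28 days (February has 28).
Mar 21, 2138 → Apr 14, 2138: 24 days.
Total: 4193 days.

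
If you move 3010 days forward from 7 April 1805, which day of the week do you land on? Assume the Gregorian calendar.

First find the weekday of Apr 7, 1805. Doomsday rule: the anchor day for the 1800s is Friday. For year 05: 5÷12 = 0 r 5, and 5÷4 = 1, so 0+5+1 = 6.
Friday + 6 ≡ Thursday — that's 1805's doomsday.
In April the doomsday date is Apr 4.
Apr 7 is 3 days after Apr 4; 3 mod 7 = 3, so Thursday + 3 = Sunday.
3010 mod 7 = 0, so 3010 days after a Sunday is Sunday + 0 = Sunday.

Sunday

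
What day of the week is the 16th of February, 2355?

Doomsday rule: the anchor day for the 2300s is Wednesday. For year 55: 55÷12 = 4 r 7, and 7÷4 = 1, so 4+7+1 = 12.
Wednesday + 12 ≡ Monday — that's 2355's doomsday.
In February the doomsday date is Feb 28 (2355 is not a leap year).
Feb 16 is 12 days before Feb 28; 12 mod 7 = 5, so Monday − 5 = Wednesday.

Wednesday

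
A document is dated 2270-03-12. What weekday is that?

Doomsday rule: the anchor day for the 2200s is Friday. For year 70: 70÷12 = 5 r 10, and 10÷4 = 2, so 5+10+2 = 17.
Friday + 17 ≡ Monday — that's 2270's doomsday.
In March the doomsday date is Mar 14.
Mar 12 is 2 days before Mar 14; 2 mod 7 = 2, so Monday − 2 = Saturday.

Saturday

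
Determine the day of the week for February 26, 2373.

Monday

Doomsday rule: the anchor day for the 2300s is Wednesday. For year 73: 73÷12 = 6 r 1, and 1÷4 = 0, so 6+1+0 = 7.
Wednesday + 7 ≡ Wednesday — that's 2373's doomsday.
In February the doomsday date is Feb 28 (2373 is not a leap year).
Feb 26 is 2 days before Feb 28; 2 mod 7 = 2, so Wednesday − 2 = Monday.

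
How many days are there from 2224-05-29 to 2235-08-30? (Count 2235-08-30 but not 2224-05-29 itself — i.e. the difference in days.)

4110

May 29, 2224 → May 29, 2225: 365 days.
May 29, 2225 → May 29, 2226: 365 days.
May 29, 2226 → May 29, 2227: 365 days.
May 29, 2227 → May 29, 2228: 366 days (Feb 29, 2228 is in that span).
May 29, 2228 → May 29, 2229: 365 days.
May 29, 2229 → May 29, 2230: 365 days.
May 29, 2230 → May 29, 2231: 365 days.
May 29, 2231 → May 29, 2232: 366 days (Feb 29, 2232 is in that span).
May 29, 2232 → May 29, 2233: 365 days.
May 29, 2233 → May 29, 2234: 365 days.
May 29, 2234 → May 29, 2235: 365 days.
May 29, 2235 → Jun 29, 2235: 31 days (May has 31).
Jun 29, 2235 → Jul 29, 2235: 30 days (June has 30).
Jul 29, 2235 → Aug 29, 2235: 31 days (July has 31).
Aug 29, 2235 → Aug 30, 2235: 1 days.
Total: 4110 days.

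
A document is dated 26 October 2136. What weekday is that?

Doomsday rule: the anchor day for the 2100s is Sunday. For year 36: 36÷12 = 3 r 0, and 0÷4 = 0, so 3+0+0 = 3.
Sunday + 3 ≡ Wednesday — that's 2136's doomsday.
In October the doomsday date is Oct 10.
Oct 26 is 16 days after Oct 10; 16 mod 7 = 2, so Wednesday + 2 = Friday.

Friday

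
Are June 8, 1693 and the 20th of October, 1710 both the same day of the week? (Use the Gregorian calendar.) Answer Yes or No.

Yes

From Jun 8, 1693 to Oct 20, 1710 is 6342 days.
6342 mod 7 = 0, so they are the same weekday.
(Jun 8, 1693 is a Monday; Oct 20, 1710 is a Monday.)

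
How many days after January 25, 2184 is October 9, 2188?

Jan 25, 2184 → Jan 25, 2185: 366 days (Feb 29, 2184 is in that span).
Jan 25, 2185 → Jan 25, 2186: 365 days.
Jan 25, 2186 → Jan 25, 2187: 365 days.
Jan 25, 2187 → Jan 25, 2188: 365 days.
Jan 25, 2188 → Feb 25, 2188: 31 days (January has 31).
Feb 25, 2188 → Mar 25, 2188: 29 days (February has 29).
Mar 25, 2188 → Apr 25, 2188: 31 days (March has 31).
Apr 25, 2188 → May 25, 2188: 30 days (April has 30).
May 25, 2188 → Jun 25, 2188: 31 days (May has 31).
Jun 25, 2188 → Jul 25, 2188: 30 days (June has 30).
Jul 25, 2188 → Aug 25, 2188: 31 days (July has 31).
Aug 25, 2188 → Sep 25, 2188: 31 days (August has 31).
Sep 25, 2188 → Oct 9, 2188: 14 days.
Total: 1719 days.

1719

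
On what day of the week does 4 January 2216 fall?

Thursday

Doomsday rule: the anchor day for the 2200s is Friday. For year 16: 16÷12 = 1 r 4, and 4÷4 = 1, so 1+4+1 = 6.
Friday + 6 ≡ Thursday — that's 2216's doomsday.
In January the doomsday date is Jan 4 (2216 is a leap year (divisible by 4)).
Jan 4 is the doomsday itself: Thursday.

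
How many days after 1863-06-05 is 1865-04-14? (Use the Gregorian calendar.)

Jun 5, 1863 → Jun 5, 1864: 366 days (Feb 29, 1864 is in that span).
Jun 5, 1864 → Jul 5, 1864: 30 days (June has 30).
Jul 5, 1864 → Aug 5, 1864: 31 days (July has 31).
Aug 5, 1864 → Sep 5, 1864: 31 days (August has 31).
Sep 5, 1864 → Oct 5, 1864: 30 days (September has 30).
Oct 5, 1864 → Nov 5, 1864: 31 days (October has 31).
Nov 5, 1864 → Dec 5, 1864: 30 days (November has 30).
Dec 5, 1864 → Jan 5, 1865: 31 days (December has 31).
Jan 5, 1865 → Feb 5, 1865: 31 days (January has 31).
Feb 5, 1865 → Mar 5, 1865: 28 days (February has 28).
Mar 5, 1865 → Apr 5, 1865: 31 days (March has 31).
Apr 5, 1865 → Apr 14, 1865: 9 days.
Total: 679 days.

679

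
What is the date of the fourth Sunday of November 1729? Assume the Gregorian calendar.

November 27, 1729

November 1, 1729 is a Tuesday.
The first Sunday is therefore November 6 (5 days later).
The fourth Sunday is 6 + 3×7 = November 27.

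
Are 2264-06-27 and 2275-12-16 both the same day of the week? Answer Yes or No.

From Jun 27, 2264 to Dec 16, 2275 is 4189 days.
4189 mod 7 = 3, so they are different weekdays.
(Jun 27, 2264 is a Monday; Dec 16, 2275 is a Thursday.)

No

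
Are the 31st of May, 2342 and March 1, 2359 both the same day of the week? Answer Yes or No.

Yes

From May 31, 2342 to Mar 1, 2359 is 6118 days.
6118 mod 7 = 0, so they are the same weekday.
(May 31, 2342 is a Sunday; Mar 1, 2359 is a Sunday.)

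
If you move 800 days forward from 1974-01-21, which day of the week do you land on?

Wednesday

Jan 21, 1974 is a Monday.
800 mod 7 = 2, so 800 days after a Monday is Monday + 2 = Wednesday.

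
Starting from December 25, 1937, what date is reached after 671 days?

October 27, 1939

+365 (one year) → Dec 25, 1938 (306 left).
Dec has 31 days: +7 → Jan 1, 1939 (299 left).
Jan has 31 days: +31 → Feb 1, 1939 (268 left).
Feb has 28 days: +28 → Mar 1, 1939 (240 left).
Mar has 31 days: +31 → Apr 1, 1939 (209 left).
Apr has 30 days: +30 → May 1, 1939 (179 left).
May has 31 days: +31 → Jun 1, 1939 (148 left).
Jun has 30 days: +30 → Jul 1, 1939 (118 left).
Jul has 31 days: +31 → Aug 1, 1939 (87 left).
Aug has 31 days: +31 → Sep 1, 1939 (56 left).
Sep has 30 days: +30 → Oct 1, 1939 (26 left).
+26 → Oct 27, 1939.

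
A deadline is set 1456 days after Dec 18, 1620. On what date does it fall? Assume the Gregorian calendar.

December 13, 1624

+365 (one year) → Dec 18, 1621 (1091 left).
+365 (one year) → Dec 18, 1622 (726 left).
+365 (one year) → Dec 18, 1623 (361 left).
Dec has 31 days: +14 → Jan 1, 1624 (347 left).
Jan has 31 days: +31 → Feb 1, 1624 (316 left).
Feb has 29 days: +29 → Mar 1, 1624 (287 left).
Mar has 31 days: +31 → Apr 1, 1624 (256 left).
Apr has 30 days: +30 → May 1, 1624 (226 left).
May has 31 days: +31 → Jun 1, 1624 (195 left).
Jun has 30 days: +30 → Jul 1, 1624 (165 left).
Jul has 31 days: +31 → Aug 1, 1624 (134 left).
Aug has 31 days: +31 → Sep 1, 1624 (103 left).
Sep has 30 days: +30 → Oct 1, 1624 (73 left).
Oct has 31 days: +31 → Nov 1, 1624 (42 left).
Nov has 30 days: +30 → Dec 1, 1624 (12 left).
+12 → Dec 13, 1624.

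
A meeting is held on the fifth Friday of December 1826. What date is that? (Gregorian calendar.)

December 1, 1826 is a Friday.
The first Friday is therefore December 1 (same day).
The fifth Friday is 1 + 4×7 = December 29.

December 29, 1826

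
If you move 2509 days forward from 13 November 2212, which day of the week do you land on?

First find the weekday of Nov 13, 2212. Doomsday rule: the anchor day for the 2200s is Friday. For year 12: 12÷12 = 1 r 0, and 0÷4 = 0, so 1+0+0 = 1.
Friday + 1 ≡ Saturday — that's 2212's doomsday.
In November the doomsday date is Nov 7.
Nov 13 is 6 days after Nov 7; 6 mod 7 = 6, so Saturday + 6 = Friday.
2509 mod 7 = 3, so 2509 days after a Friday is Friday + 3 = Monday.

Monday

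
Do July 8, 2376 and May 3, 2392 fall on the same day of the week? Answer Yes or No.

No

From Jul 8, 2376 to May 3, 2392 is 5778 days.
5778 mod 7 = 3, so they are different weekdays.
(Jul 8, 2376 is a Thursday; May 3, 2392 is a Sunday.)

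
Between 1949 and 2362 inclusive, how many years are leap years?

100

Multiples of 4 in [1949,2362]: 103.
Of those, multiples of 100: 4 (not leap unless ÷400).
Multiples of 400: 1.
Leap years = 103 − 4 + 1 = 100.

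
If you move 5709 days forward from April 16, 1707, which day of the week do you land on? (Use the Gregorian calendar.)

First find the weekday of Apr 16, 1707. Doomsday rule: the anchor day for the 1700s is Sunday. For year 07: 7÷12 = 0 r 7, and 7÷4 = 1, so 0+7+1 = 8.
Sunday + 8 ≡ Monday — that's 1707's doomsday.
In April the doomsday date is Apr 4.
Apr 16 is 12 days after Apr 4; 12 mod 7 = 5, so Monday + 5 = Saturday.
5709 mod 7 = 4, so 5709 days after a Saturday is Saturday + 4 = Wednesday.

Wednesday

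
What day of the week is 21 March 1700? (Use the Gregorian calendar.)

Doomsday rule: the anchor day for the 1700s is Sunday. For year 00: 0÷12 = 0 r 0, and 0÷4 = 0, so 0+0+0 = 0.
Sunday + 0 ≡ Sunday — that's 1700's doomsday.
In March the doomsday date is Mar 14.
Mar 21 is 7 days after Mar 14; 7 mod 7 = 0, so Sunday + 0 = Sunday.

Sunday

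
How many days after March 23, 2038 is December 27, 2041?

1375

Mar 23, 2038 → Mar 23, 2039: 365 days.
Mar 23, 2039 → Mar 23, 2040: 366 days (Feb 29, 2040 is in that span).
Mar 23, 2040 → Mar 23, 2041: 365 days.
Mar 23, 2041 → Apr 23, 2041: 31 days (March has 31).
Apr 23, 2041 → May 23, 2041: 30 days (April has 30).
May 23, 2041 → Jun 23, 2041: 31 days (May has 31).
Jun 23, 2041 → Jul 23, 2041: 30 days (June has 30).
Jul 23, 2041 → Aug 23, 2041: 31 days (July has 31).
Aug 23, 2041 → Sep 23, 2041: 31 days (August has 31).
Sep 23, 2041 → Oct 23, 2041: 30 days (September has 30).
Oct 23, 2041 → Nov 23, 2041: 31 days (October has 31).
Nov 23, 2041 → Dec 23, 2041: 30 days (November has 30).
Dec 23, 2041 → Dec 27, 2041: 4 days.
Total: 1375 days.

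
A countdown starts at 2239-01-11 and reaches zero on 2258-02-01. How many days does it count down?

6961

Jan 11, 2239 → Jan 11, 2240: 365 days.
Jan 11, 2240 → Jan 11, 2241: 366 days (Feb 29, 2240 is in that span).
Jan 11, 2241 → Jan 11, 2242: 365 days.
Jan 11, 2242 → Jan 11, 2243: 365 days.
Jan 11, 2243 → Jan 11, 2244: 365 days.
Jan 11, 2244 → Jan 11, 2245: 366 days (Feb 29, 2244 is in that span).
Jan 11, 2245 → Jan 11, 2246: 365 days.
Jan 11, 2246 → Jan 11, 2247: 365 days.
Jan 11, 2247 → Jan 11, 2248: 365 days.
Jan 11, 2248 → Jan 11, 2249: 366 days (Feb 29, 2248 is in that span).
Jan 11, 2249 → Jan 11, 2250: 365 days.
Jan 11, 2250 → Jan 11, 2251: 365 days.
Jan 11, 2251 → Jan 11, 2252: 365 days.
Jan 11, 2252 → Jan 11, 2253: 366 days (Feb 29, 2252 is in that span).
Jan 11, 2253 → Jan 11, 2254: 365 days.
Jan 11, 2254 → Jan 11, 2255: 365 days.
Jan 11, 2255 → Jan 11, 2256: 365 days.
Jan 11, 2256 → Jan 11, 2257: 366 days (Feb 29, 2256 is in that span).
Jan 11, 2257 → Feb 11, 2257: 31 days (January has 31).
Feb 11, 2257 → Mar 11, 2257: 28 days (February has 28).
Mar 11, 2257 → Apr 11, 2257: 31 days (March has 31).
Apr 11, 2257 → May 11, 2257: 30 days (April has 30).
May 11, 2257 → Jun 11, 2257: 31 days (May has 31).
Jun 11, 2257 → Jul 11, 2257: 30 days (June has 30).
Jul 11, 2257 → Aug 11, 2257: 31 days (July has 31).
Aug 11, 2257 → Sep 11, 2257: 31 days (August has 31).
Sep 11, 2257 → Oct 11, 2257: 30 days (September has 30).
Oct 11, 2257 → Nov 11, 2257: 31 days (October has 31).
Nov 11, 2257 → Dec 11, 2257: 30 days (November has 30).
Dec 11, 2257 → Jan 11, 2258: 31 days (December has 31).
Jan 11, 2258 → Feb 1, 2258: 21 days.
Total: 6961 days.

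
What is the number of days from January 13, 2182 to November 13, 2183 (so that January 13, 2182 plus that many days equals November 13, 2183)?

669

Jan 13, 2182 → Jan 13, 2183: 365 days.
Jan 13, 2183 → Feb 13, 2183: 31 days (January has 31).
Feb 13, 2183 → Mar 13, 2183: 28 days (February has 28).
Mar 13, 2183 → Apr 13, 2183: 31 days (March has 31).
Apr 13, 2183 → May 13, 2183: 30 days (April has 30).
May 13, 2183 → Jun 13, 2183: 31 days (May has 31).
Jun 13, 2183 → Jul 13, 2183: 30 days (June has 30).
Jul 13, 2183 → Aug 13, 2183: 31 days (July has 31).
Aug 13, 2183 → Sep 13, 2183: 31 days (August has 31).
Sep 13, 2183 → Oct 13, 2183: 30 days (September has 30).
Oct 13, 2183 → Nov 13, 2183: 31 days.
Total: 669 days.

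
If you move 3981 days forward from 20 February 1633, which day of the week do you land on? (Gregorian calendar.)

First find the weekday of Feb 20, 1633. Doomsday rule: the anchor day for the 1600s is Tuesday. For year 33: 33÷12 = 2 r 9, and 9÷4 = 2, so 2+9+2 = 13.
Tuesday + 13 ≡ Monday — that's 1633's doomsday.
In February the doomsday date is Feb 28 (1633 is not a leap year).
Feb 20 is 8 days before Feb 28; 8 mod 7 = 1, so Monday − 1 = Sunday.
3981 mod 7 = 5, so 3981 days after a Sunday is Sunday + 5 = Friday.

Friday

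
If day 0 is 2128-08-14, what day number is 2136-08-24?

2932

Aug 14, 2128 → Aug 14, 2129: 365 days.
Aug 14, 2129 → Aug 14, 2130: 365 days.
Aug 14, 2130 → Aug 14, 2131: 365 days.
Aug 14, 2131 → Aug 14, 2132: 366 days (Feb 29, 2132 is in that span).
Aug 14, 2132 → Aug 14, 2133: 365 days.
Aug 14, 2133 → Aug 14, 2134: 365 days.
Aug 14, 2134 → Aug 14, 2135: 365 days.
Aug 14, 2135 → Sep 14, 2135: 31 days (August has 31).
Sep 14, 2135 → Oct 14, 2135: 30 days (September has 30).
Oct 14, 2135 → Nov 14, 2135: 31 days (October has 31).
Nov 14, 2135 → Dec 14, 2135: 30 days (November has 30).
Dec 14, 2135 → Jan 14, 2136: 31 days (December has 31).
Jan 14, 2136 → Feb 14, 2136: 31 days (January has 31).
Feb 14, 2136 → Mar 14, 2136: 29 days (February has 29).
Mar 14, 2136 → Apr 14, 2136: 31 days (March has 31).
Apr 14, 2136 → May 14, 2136: 30 days (April has 30).
May 14, 2136 → Jun 14, 2136: 31 days (May has 31).
Jun 14, 2136 → Jul 14, 2136: 30 days (June has 30).
Jul 14, 2136 → Aug 14, 2136: 31 days (July has 31).
Aug 14, 2136 → Aug 24, 2136: 10 days.
Total: 2932 days.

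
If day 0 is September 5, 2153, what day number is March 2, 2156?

909

Sep 5, 2153 → Sep 5, 2154: 365 days.
Sep 5, 2154 → Sep 5, 2155: 365 days.
Sep 5, 2155 → Oct 5, 2155: 30 days (September has 30).
Oct 5, 2155 → Nov 5, 2155: 31 days (October has 31).
Nov 5, 2155 → Dec 5, 2155: 30 days (November has 30).
Dec 5, 2155 → Jan 5, 2156: 31 days (December has 31).
Jan 5, 2156 → Feb 5, 2156: 31 days (January has 31).
Feb 5, 2156 → Mar 2, 2156: 26 days.
Total: 909 days.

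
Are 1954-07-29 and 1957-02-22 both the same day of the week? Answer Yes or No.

From Jul 29, 1954 to Feb 22, 1957 is 939 days.
939 mod 7 = 1, so they are different weekdays.
(Jul 29, 1954 is a Thursday; Feb 22, 1957 is a Friday.)

No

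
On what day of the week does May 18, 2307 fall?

Doomsday rule: the anchor day for the 2300s is Wednesday. For year 07: 7÷12 = 0 r 7, and 7÷4 = 1, so 0+7+1 = 8.
Wednesday + 8 ≡ Thursday — that's 2307's doomsday.
In May the doomsday date is May 9.
May 18 is 9 days after May 9; 9 mod 7 = 2, so Thursday + 2 = Saturday.

Saturday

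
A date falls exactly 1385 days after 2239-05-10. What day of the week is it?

Thursday

First find the weekday of May 10, 2239. Doomsday rule: the anchor day for the 2200s is Friday. For year 39: 39÷12 = 3 r 3, and 3÷4 = 0, so 3+3+0 = 6.
Friday + 6 ≡ Thursday — that's 2239's doomsday.
In May the doomsday date is May 9.
May 10 is 1 day after May 9; 1 mod 7 = 1, so Thursday + 1 = Friday.
1385 mod 7 = 6, so 1385 days after a Friday is Friday + 6 = Thursday.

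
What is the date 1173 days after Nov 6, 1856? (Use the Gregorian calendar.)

January 23, 1860

+365 (one year) → Nov 6, 1857 (808 left).
+365 (one year) → Nov 6, 1858 (443 left).
+365 (one year) → Nov 6, 1859 (78 left).
Nov has 30 days: +25 → Dec 1, 1859 (53 left).
Dec has 31 days: +31 → Jan 1, 1860 (22 left).
+22 → Jan 23, 1860.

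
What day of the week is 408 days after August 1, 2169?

Thursday

Aug 1, 2169 is a Tuesday.
408 mod 7 = 2, so 408 days after a Tuesday is Tuesday + 2 = Thursday.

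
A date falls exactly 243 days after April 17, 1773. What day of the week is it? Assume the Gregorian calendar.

Apr 17, 1773 is a Saturday.
243 mod 7 = 5, so 243 days after a Saturday is Saturday + 5 = Thursday.

Thursday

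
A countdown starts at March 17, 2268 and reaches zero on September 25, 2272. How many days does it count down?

1653

Mar 17, 2268 → Mar 17, 2269: 365 days.
Mar 17, 2269 → Mar 17, 2270: 365 days.
Mar 17, 2270 → Mar 17, 2271: 365 days.
Mar 17, 2271 → Mar 17, 2272: 366 days (Feb 29, 2272 is in that span).
Mar 17, 2272 → Apr 17, 2272: 31 days (March has 31).
Apr 17, 2272 → May 17, 2272: 30 days (April has 30).
May 17, 2272 → Jun 17, 2272: 31 days (May has 31).
Jun 17, 2272 → Jul 17, 2272: 30 days (June has 30).
Jul 17, 2272 → Aug 17, 2272: 31 days (July has 31).
Aug 17, 2272 → Sep 17, 2272: 31 days (August has 31).
Sep 17, 2272 → Sep 25, 2272: 8 days.
Total: 1653 days.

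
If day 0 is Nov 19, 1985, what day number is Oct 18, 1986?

Nov 19, 1985 → Dec 19, 1985: 30 days (November has 30).
Dec 19, 1985 → Jan 19, 1986: 31 days (December has 31).
Jan 19, 1986 → Feb 19, 1986: 31 days (January has 31).
Feb 19, 1986 → Mar 19, 1986: 28 days (February has 28).
Mar 19, 1986 → Apr 19, 1986: 31 days (March has 31).
Apr 19, 1986 → May 19, 1986: 30 days (April has 30).
May 19, 1986 → Jun 19, 1986: 31 days (May has 31).
Jun 19, 1986 → Jul 19, 1986: 30 days (June has 30).
Jul 19, 1986 → Aug 19, 1986: 31 days (July has 31).
Aug 19, 1986 → Sep 19, 1986: 31 days (August has 31).
Sep 19, 1986 → Oct 18, 1986: 29 days.
Total: 333 days.

333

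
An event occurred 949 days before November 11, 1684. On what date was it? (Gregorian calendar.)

−366 (one year; includes Feb 29, 1684) → Nov 11, 1683 (583 left).
−365 (one year) → Nov 11, 1682 (218 left).
−11 → Oct 31, 1682 (end of Oct, 31 days; 207 left).
−31 → Sep 30, 1682 (end of Sep, 30 days; 176 left).
−30 → Aug 31, 1682 (end of Aug, 31 days; 146 left).
−31 → Jul 31, 1682 (end of Jul, 31 days; 115 left).
−31 → Jun 30, 1682 (end of Jun, 30 days; 84 left).
−30 → May 31, 1682 (end of May, 31 days; 54 left).
−31 → Apr 30, 1682 (end of Apr, 30 days; 23 left).
−23 → Apr 7, 1682.

April 7, 1682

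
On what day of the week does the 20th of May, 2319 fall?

Tuesday

Doomsday rule: the anchor day for the 2300s is Wednesday. For year 19: 19÷12 = 1 r 7, and 7÷4 = 1, so 1+7+1 = 9.
Wednesday + 9 ≡ Friday — that's 2319's doomsday.
In May the doomsday date is May 9.
May 20 is 11 days after May 9; 11 mod 7 = 4, so Friday + 4 = Tuesday.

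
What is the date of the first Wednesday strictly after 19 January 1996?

January 24, 1996

Jan 19, 1996 is a Friday.
From Friday to the next Wednesday is 5 days.
Jan 19, 1996 + 5 = Jan 24, 1996.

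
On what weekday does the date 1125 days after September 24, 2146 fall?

First find the weekday of Sep 24, 2146. Doomsday rule: the anchor day for the 2100s is Sunday. For year 46: 46÷12 = 3 r 10, and 10÷4 = 2, so 3+10+2 = 15.
Sunday + 15 ≡ Monday — that's 2146's doomsday.
In September the doomsday date is Sep 5.
Sep 24 is 19 days after Sep 5; 19 mod 7 = 5, so Monday + 5 = Saturday.
1125 mod 7 = 5, so 1125 days after a Saturday is Saturday + 5 = Thursday.

Thursday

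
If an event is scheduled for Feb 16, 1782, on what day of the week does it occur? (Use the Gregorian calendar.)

Doomsday rule: the anchor day for the 1700s is Sunday. For year 82: 82÷12 = 6 r 10, and 10÷4 = 2, so 6+10+2 = 18.
Sunday + 18 ≡ Thursday — that's 1782's doomsday.
In February the doomsday date is Feb 28 (1782 is not a leap year).
Feb 16 is 12 days before Feb 28; 12 mod 7 = 5, so Thursday − 5 = Saturday.

Saturday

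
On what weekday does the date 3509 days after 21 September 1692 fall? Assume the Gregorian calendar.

Tuesday

Sep 21, 1692 is a Sunday.
3509 mod 7 = 2, so 3509 days after a Sunday is Sunday + 2 = Tuesday.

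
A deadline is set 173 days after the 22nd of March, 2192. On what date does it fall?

Mar has 31 days: +10 → Apr 1, 2192 (163 left).
Apr has 30 days: +30 → May 1, 2192 (133 left).
May has 31 days: +31 → Jun 1, 2192 (102 left).
Jun has 30 days: +30 → Jul 1, 2192 (72 left).
Jul has 31 days: +31 → Aug 1, 2192 (41 left).
Aug has 31 days: +31 → Sep 1, 2192 (10 left).
+10 → Sep 11, 2192.

September 11, 2192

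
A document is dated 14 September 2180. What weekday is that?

Doomsday rule: the anchor day for the 2100s is Sunday. For year 80: 80÷12 = 6 r 8, and 8÷4 = 2, so 6+8+2 = 16.
Sunday + 16 ≡ Tuesday — that's 2180's doomsday.
In September the doomsday date is Sep 5.
Sep 14 is 9 days after Sep 5; 9 mod 7 = 2, so Tuesday + 2 = Thursday.

Thursday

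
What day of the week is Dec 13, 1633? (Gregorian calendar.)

Tuesday

Doomsday rule: the anchor day for the 1600s is Tuesday. For year 33: 33÷12 = 2 r 9, and 9÷4 = 2, so 2+9+2 = 13.
Tuesday + 13 ≡ Monday — that's 1633's doomsday.
In December the doomsday date is Dec 12.
Dec 13 is 1 day after Dec 12; 1 mod 7 = 1, so Monday + 1 = Tuesday.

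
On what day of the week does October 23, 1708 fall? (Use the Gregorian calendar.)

Doomsday rule: the anchor day for the 1700s is Sunday. For year 08: 8÷12 = 0 r 8, and 8÷4 = 2, so 0+8+2 = 10.
Sunday + 10 ≡ Wednesday — that's 1708's doomsday.
In October the doomsday date is Oct 10.
Oct 23 is 13 days after Oct 10; 13 mod 7 = 6, so Wednesday + 6 = Tuesday.

Tuesday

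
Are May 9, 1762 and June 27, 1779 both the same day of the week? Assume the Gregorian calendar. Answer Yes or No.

From May 9, 1762 to Jun 27, 1779 is 6258 days.
6258 mod 7 = 0, so they are the same weekday.
(May 9, 1762 is a Sunday; Jun 27, 1779 is a Sunday.)

Yes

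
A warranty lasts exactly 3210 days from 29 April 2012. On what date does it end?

+365 (one year) → Apr 29, 2013 (2845 left).
+365 (one year) → Apr 29, 2014 (2480 left).
+365 (one year) → Apr 29, 2015 (2115 left).
+366 (one year; includes Feb 29, 2016) → Apr 29, 2016 (1749 left).
+365 (one year) → Apr 29, 2017 (1384 left).
+365 (one year) → Apr 29, 2018 (1019 left).
+365 (one year) → Apr 29, 2019 (654 left).
+366 (one year; includes Feb 29, 2020) → Apr 29, 2020 (288 left).
Apr has 30 days: +2 → May 1, 2020 (286 left).
May has 31 days: +31 → Jun 1, 2020 (255 left).
Jun has 30 days: +30 → Jul 1, 2020 (225 left).
Jul has 31 days: +31 → Aug 1, 2020 (194 left).
Aug has 31 days: +31 → Sep 1, 2020 (163 left).
Sep has 30 days: +30 → Oct 1, 2020 (133 left).
Oct has 31 days: +31 → Nov 1, 2020 (102 left).
Nov has 30 days: +30 → Dec 1, 2020 (72 left).
Dec has 31 days: +31 → Jan 1, 2021 (41 left).
Jan has 31 days: +31 → Feb 1, 2021 (10 left).
+10 → Feb 11, 2021.

February 11, 2021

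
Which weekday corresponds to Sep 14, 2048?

Monday

January 1, 2048 is a Wednesday.
Jan 1, 2048 → Feb 1, 2048: 31 days (January has 31).
Feb 1, 2048 → Mar 1, 2048: 29 days (February has 29).
Mar 1, 2048 → Apr 1, 2048: 31 days (March has 31).
Apr 1, 2048 → May 1, 2048: 30 days (April has 30).
May 1, 2048 → Jun 1, 2048: 31 days (May has 31).
Jun 1, 2048 → Jul 1, 2048: 30 days (June has 30).
Jul 1, 2048 → Aug 1, 2048: 31 days (July has 31).
Aug 1, 2048 → Sep 1, 2048: 31 days (August has 31).
Sep 1, 2048 → Sep 14, 2048: 13 days.
Total: 257 days.
257 mod 7 = 5, so Wednesday + 5 = Monday.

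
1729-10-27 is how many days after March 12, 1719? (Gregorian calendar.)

3882

Mar 12, 1719 → Mar 12, 1720: 366 days (Feb 29, 1720 is in that span).
Mar 12, 1720 → Mar 12, 1721: 365 days.
Mar 12, 1721 → Mar 12, 1722: 365 days.
Mar 12, 1722 → Mar 12, 1723: 365 days.
Mar 12, 1723 → Mar 12, 1724: 366 days (Feb 29, 1724 is in that span).
Mar 12, 1724 → Mar 12, 1725: 365 days.
Mar 12, 1725 → Mar 12, 1726: 365 days.
Mar 12, 1726 → Mar 12, 1727: 365 days.
Mar 12, 1727 → Mar 12, 1728: 366 days (Feb 29, 1728 is in that span).
Mar 12, 1728 → Mar 12, 1729: 365 days.
Mar 12, 1729 → Apr 12, 1729: 31 days (March has 31).
Apr 12, 1729 → May 12, 1729: 30 days (April has 30).
May 12, 1729 → Jun 12, 1729: 31 days (May has 31).
Jun 12, 1729 → Jul 12, 1729: 30 days (June has 30).
Jul 12, 1729 → Aug 12, 1729: 31 days (July has 31).
Aug 12, 1729 → Sep 12, 1729: 31 days (August has 31).
Sep 12, 1729 → Oct 12, 1729: 30 days (September has 30).
Oct 12, 1729 → Oct 27, 1729: 15 days.
Total: 3882 days.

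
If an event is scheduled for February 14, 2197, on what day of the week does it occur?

Tuesday

Doomsday rule: the anchor day for the 2100s is Sunday. For year 97: 97÷12 = 8 r 1, and 1÷4 = 0, so 8+1+0 = 9.
Sunday + 9 ≡ Tuesday — that's 2197's doomsday.
In February the doomsday date is Feb 28 (2197 is not a leap year).
Feb 14 is 14 days before Feb 28; 14 mod 7 = 0, so Tuesday − 0 = Tuesday.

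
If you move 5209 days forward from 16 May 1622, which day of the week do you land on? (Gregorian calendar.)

May 16, 1622 is a Monday.
5209 mod 7 = 1, so 5209 days after a Monday is Monday + 1 = Tuesday.

Tuesday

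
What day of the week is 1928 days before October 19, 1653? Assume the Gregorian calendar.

Oct 19, 1653 is a Sunday.
1928 mod 7 = 3, so 1928 days before a Sunday is Sunday − 3 = Thursday.

Thursday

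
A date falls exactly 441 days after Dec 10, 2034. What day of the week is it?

Sunday

Dec 10, 2034 is a Sunday.
441 mod 7 = 0, so 441 days after a Sunday is Sunday + 0 = Sunday.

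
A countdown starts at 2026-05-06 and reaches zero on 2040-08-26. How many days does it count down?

May 6, 2026 → May 6, 2027: 365 days.
May 6, 2027 → May 6, 2028: 366 days (Feb 29, 2028 is in that span).
May 6, 2028 → May 6, 2029: 365 days.
May 6, 2029 → May 6, 2030: 365 days.
May 6, 2030 → May 6, 2031: 365 days.
May 6, 2031 → May 6, 2032: 366 days (Feb 29, 2032 is in that span).
May 6, 2032 → May 6, 2033: 365 days.
May 6, 2033 → May 6, 2034: 365 days.
May 6, 2034 → May 6, 2035: 365 days.
May 6, 2035 → May 6, 2036: 366 days (Feb 29, 2036 is in that span).
May 6, 2036 → May 6, 2037: 365 days.
May 6, 2037 → May 6, 2038: 365 days.
May 6, 2038 → May 6, 2039: 365 days.
May 6, 2039 → May 6, 2040: 366 days (Feb 29, 2040 is in that span).
May 6, 2040 → Jun 6, 2040: 31 days (May has 31).
Jun 6, 2040 → Jul 6, 2040: 30 days (June has 30).
Jul 6, 2040 → Aug 6, 2040: 31 days (July has 31).
Aug 6, 2040 → Aug 26, 2040: 20 days.
Total: 5226 days.

5226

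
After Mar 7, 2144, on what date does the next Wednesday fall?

March 11, 2144

Mar 7, 2144 is a Saturday.
From Saturday to the next Wednesday is 4 days.
Mar 7, 2144 + 4 = Mar 11, 2144.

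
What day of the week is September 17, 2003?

Wednesday

January 1, 2003 is a Wednesday.
Jan 1, 2003 → Feb 1, 2003: 31 days (January has 31).
Feb 1, 2003 → Mar 1, 2003: 28 days (February has 28).
Mar 1, 2003 → Apr 1, 2003: 31 days (March has 31).
Apr 1, 2003 → May 1, 2003: 30 days (April has 30).
May 1, 2003 → Jun 1, 2003: 31 days (May has 31).
Jun 1, 2003 → Jul 1, 2003: 30 days (June has 30).
Jul 1, 2003 → Aug 1, 2003: 31 days (July has 31).
Aug 1, 2003 → Sep 1, 2003: 31 days (August has 31).
Sep 1, 2003 → Sep 17, 2003: 16 days.
Total: 259 days.
259 mod 7 = 0, so Wednesday + 0 = Wednesday.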